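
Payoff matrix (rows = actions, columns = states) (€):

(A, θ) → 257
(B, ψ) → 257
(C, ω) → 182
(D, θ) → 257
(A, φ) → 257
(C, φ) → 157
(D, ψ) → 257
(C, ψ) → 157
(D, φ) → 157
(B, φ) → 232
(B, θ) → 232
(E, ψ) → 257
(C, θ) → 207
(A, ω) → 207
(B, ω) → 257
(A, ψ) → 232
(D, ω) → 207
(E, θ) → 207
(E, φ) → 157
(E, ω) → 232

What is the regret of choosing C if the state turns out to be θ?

50

Best payoff under θ is 257.
Regret = 257 − 207 = 50.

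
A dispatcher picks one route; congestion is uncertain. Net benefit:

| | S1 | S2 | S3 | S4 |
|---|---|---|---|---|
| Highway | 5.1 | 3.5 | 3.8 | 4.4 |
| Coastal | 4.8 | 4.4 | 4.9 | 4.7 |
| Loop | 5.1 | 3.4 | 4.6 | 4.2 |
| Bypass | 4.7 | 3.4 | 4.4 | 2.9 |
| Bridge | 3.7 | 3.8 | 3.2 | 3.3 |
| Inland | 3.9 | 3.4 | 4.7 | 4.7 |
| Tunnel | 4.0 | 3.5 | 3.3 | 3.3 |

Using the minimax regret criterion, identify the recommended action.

Column bests: S1=5.1, S2=4.4, S3=4.9, S4=4.7.
Highway regrets: 0.0, 0.9, 1.1, 0.3 → max 1.1
Coastal regrets: 0.3, 0.0, 0.0, 0.0 → max 0.3
Loop regrets: 0.0, 1.0, 0.3, 0.5 → max 1.0
Bypass regrets: 0.4, 1.0, 0.5, 1.8 → max 1.8
Bridge regrets: 1.4, 0.6, 1.7, 1.4 → max 1.7
Inland regrets: 1.2, 1.0, 0.2, 0.0 → max 1.2
Tunnel regrets: 1.1, 0.9, 1.6, 1.4 → max 1.6
Smallest max regret = 0.3 → Coastal.

Coastal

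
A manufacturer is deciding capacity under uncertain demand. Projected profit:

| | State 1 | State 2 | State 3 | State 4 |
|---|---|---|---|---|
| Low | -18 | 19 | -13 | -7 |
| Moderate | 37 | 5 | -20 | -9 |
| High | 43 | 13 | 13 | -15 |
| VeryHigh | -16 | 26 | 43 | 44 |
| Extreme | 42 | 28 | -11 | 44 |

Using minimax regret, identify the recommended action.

Extreme

Column bests: State 1=43, State 2=28, State 3=43, State 4=44.
Low regrets: 61, 9, 56, 51 → max 61
Moderate regrets: 6, 23, 63, 53 → max 63
High regrets: 0, 15, 30, 59 → max 59
VeryHigh regrets: 59, 2, 0, 0 → max 59
Extreme regrets: 1, 0, 54, 0 → max 54
Smallest max regret = 54 → Extreme.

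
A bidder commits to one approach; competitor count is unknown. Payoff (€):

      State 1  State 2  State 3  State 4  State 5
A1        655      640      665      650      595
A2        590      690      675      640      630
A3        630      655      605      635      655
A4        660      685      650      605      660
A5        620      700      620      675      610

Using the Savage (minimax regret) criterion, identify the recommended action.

Column bests: State 1=660, State 2=700, State 3=675, State 4=675, State 5=660.
A1 regrets: 5, 60, 10, 25, 65 → max 65
A2 regrets: 70, 10, 0, 35, 30 → max 70
A3 regrets: 30, 45, 70, 40, 5 → max 70
A4 regrets: 0, 15, 25, 70, 0 → max 70
A5 regrets: 40, 0, 55, 0, 50 → max 55
Smallest max regret = 55 → A5.

A5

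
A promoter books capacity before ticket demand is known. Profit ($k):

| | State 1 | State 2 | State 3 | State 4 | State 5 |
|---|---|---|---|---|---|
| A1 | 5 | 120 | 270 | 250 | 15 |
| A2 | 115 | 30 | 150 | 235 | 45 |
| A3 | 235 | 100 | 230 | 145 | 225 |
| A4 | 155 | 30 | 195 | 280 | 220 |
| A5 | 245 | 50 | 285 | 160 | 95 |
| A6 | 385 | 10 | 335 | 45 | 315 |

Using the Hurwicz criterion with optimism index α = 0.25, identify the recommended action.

A3

A1: 0.25·270 + 0.75·5 = 71.25
A2: 0.25·235 + 0.75·30 = 81.25
A3: 0.25·235 + 0.75·100 = 133.75
A4: 0.25·280 + 0.75·30 = 92.5
A5: 0.25·285 + 0.75·50 = 108.75
A6: 0.25·385 + 0.75·10 = 103.75
Highest Hurwicz score = 133.75 → A3.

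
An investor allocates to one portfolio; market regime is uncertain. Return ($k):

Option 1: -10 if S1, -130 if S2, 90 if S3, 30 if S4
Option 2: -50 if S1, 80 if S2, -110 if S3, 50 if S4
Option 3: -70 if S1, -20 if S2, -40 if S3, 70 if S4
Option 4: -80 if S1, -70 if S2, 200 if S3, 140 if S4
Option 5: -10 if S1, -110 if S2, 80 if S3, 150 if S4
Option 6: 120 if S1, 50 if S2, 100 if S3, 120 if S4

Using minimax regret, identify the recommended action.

Option 6

Column bests: S1=120, S2=80, S3=200, S4=150.
Option 1 regrets: 130, 210, 110, 120 → max 210
Option 2 regrets: 170, 0, 310, 100 → max 310
Option 3 regrets: 190, 100, 240, 80 → max 240
Option 4 regrets: 200, 150, 0, 10 → max 200
Option 5 regrets: 130, 190, 120, 0 → max 190
Option 6 regrets: 0, 30, 100, 30 → max 100
Smallest max regret = 100 → Option 6.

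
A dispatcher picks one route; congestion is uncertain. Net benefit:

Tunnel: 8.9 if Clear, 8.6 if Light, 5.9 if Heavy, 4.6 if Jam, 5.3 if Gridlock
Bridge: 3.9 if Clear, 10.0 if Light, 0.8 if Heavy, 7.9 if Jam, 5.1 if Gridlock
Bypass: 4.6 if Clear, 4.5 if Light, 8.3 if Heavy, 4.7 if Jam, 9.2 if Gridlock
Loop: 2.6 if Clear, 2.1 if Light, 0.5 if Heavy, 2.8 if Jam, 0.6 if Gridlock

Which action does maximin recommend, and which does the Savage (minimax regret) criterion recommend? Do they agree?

maximin → Tunnel; minimax regret → Tunnel (agree)

Row minima: Tunnel=4.6, Bridge=0.8, Bypass=4.5, Loop=0.5
Best worst-case = 4.6 → Tunnel.
Column bests: Clear=8.9, Light=10.0, Heavy=8.3, Jam=7.9, Gridlock=9.2.
Tunnel regrets: 0.0, 1.4, 2.4, 3.3, 3.9 → max 3.9
Bridge regrets: 5.0, 0.0, 7.5, 0.0, 4.1 → max 7.5
Bypass regrets: 4.3, 5.5, 0.0, 3.2, 0.0 → max 5.5
Loop regrets: 6.3, 7.9, 7.8, 5.1, 8.6 → max 8.6
Smallest max regret = 3.9 → Tunnel.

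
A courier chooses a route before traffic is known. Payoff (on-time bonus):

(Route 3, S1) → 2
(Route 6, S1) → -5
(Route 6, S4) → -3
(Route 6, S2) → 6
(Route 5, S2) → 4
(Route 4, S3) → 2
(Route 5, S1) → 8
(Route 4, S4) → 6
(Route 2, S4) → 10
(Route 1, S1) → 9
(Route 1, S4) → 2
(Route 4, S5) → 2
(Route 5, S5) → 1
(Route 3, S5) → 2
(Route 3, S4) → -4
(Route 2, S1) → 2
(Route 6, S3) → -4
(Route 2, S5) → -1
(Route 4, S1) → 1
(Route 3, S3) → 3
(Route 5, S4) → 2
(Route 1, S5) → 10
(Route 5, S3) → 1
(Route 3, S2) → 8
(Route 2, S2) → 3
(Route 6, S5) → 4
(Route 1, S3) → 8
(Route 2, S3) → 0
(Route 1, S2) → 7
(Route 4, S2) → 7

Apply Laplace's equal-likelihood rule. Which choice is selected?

Route 1

Row averages: Route 1=7.2, Route 2=2.8, Route 3=2.2, Route 4=3.6, Route 5=3.2, Route 6=-0.4
Highest average = 7.2 → Route 1.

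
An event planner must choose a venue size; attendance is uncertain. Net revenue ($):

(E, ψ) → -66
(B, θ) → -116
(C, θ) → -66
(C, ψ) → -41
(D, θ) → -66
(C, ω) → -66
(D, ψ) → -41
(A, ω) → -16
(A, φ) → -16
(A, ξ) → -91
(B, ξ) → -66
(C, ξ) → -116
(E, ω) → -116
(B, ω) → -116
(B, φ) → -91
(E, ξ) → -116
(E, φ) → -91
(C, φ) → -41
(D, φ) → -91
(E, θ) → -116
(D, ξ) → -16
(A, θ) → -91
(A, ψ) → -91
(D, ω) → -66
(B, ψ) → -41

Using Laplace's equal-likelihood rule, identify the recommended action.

Row averages: A=-61, B=-86, C=-66, D=-56, E=-101
Highest average = -56 → D.

D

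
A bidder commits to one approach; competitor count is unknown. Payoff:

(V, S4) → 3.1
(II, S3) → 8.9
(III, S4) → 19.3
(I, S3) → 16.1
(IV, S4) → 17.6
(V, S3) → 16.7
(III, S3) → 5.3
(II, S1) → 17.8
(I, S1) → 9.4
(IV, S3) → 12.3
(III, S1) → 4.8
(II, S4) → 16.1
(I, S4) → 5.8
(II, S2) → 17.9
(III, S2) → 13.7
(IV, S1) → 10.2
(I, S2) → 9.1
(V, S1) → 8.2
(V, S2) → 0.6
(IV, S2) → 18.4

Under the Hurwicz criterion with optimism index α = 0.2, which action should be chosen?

IV

I: 0.2·16.1 + 0.8·5.8 = 7.86
II: 0.2·17.9 + 0.8·8.9 = 10.7
III: 0.2·19.3 + 0.8·4.8 = 7.7
IV: 0.2·18.4 + 0.8·10.2 = 11.84
V: 0.2·16.7 + 0.8·0.6 = 3.82
Highest Hurwicz score = 11.84 → IV.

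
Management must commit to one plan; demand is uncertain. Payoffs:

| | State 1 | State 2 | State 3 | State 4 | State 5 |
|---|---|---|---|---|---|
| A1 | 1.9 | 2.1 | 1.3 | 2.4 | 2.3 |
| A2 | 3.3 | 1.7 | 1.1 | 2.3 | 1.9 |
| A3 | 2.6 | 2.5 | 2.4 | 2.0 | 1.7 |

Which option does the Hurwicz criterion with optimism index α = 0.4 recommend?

A3

A1: 0.4·2.4 + 0.6·1.3 = 1.74
A2: 0.4·3.3 + 0.6·1.1 = 1.98
A3: 0.4·2.6 + 0.6·1.7 = 2.06
Highest Hurwicz score = 2.06 → A3.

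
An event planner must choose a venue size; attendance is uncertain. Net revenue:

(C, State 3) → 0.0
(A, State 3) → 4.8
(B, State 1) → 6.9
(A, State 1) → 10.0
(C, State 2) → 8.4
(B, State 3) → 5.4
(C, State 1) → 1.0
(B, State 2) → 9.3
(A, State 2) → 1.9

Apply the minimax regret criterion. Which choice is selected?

Column bests: State 1=10.0, State 2=9.3, State 3=5.4.
A regrets: 0.0, 7.4, 0.6 → max 7.4
B regrets: 3.1, 0.0, 0.0 → max 3.1
C regrets: 9.0, 0.9, 5.4 → max 9.0
Smallest max regret = 3.1 → B.

B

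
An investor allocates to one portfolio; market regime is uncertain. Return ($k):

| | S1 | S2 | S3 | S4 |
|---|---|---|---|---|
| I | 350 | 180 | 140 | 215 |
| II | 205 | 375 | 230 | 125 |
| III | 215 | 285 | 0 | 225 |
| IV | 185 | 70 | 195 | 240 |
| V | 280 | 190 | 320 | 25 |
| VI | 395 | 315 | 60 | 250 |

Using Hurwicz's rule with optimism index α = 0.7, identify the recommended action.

II

I: 0.7·350 + 0.3·140 = 287
II: 0.7·375 + 0.3·125 = 300
III: 0.7·285 + 0.3·0 = 199.5
IV: 0.7·240 + 0.3·70 = 189
V: 0.7·320 + 0.3·25 = 231.5
VI: 0.7·395 + 0.3·60 = 294.5
Highest Hurwicz score = 300 → II.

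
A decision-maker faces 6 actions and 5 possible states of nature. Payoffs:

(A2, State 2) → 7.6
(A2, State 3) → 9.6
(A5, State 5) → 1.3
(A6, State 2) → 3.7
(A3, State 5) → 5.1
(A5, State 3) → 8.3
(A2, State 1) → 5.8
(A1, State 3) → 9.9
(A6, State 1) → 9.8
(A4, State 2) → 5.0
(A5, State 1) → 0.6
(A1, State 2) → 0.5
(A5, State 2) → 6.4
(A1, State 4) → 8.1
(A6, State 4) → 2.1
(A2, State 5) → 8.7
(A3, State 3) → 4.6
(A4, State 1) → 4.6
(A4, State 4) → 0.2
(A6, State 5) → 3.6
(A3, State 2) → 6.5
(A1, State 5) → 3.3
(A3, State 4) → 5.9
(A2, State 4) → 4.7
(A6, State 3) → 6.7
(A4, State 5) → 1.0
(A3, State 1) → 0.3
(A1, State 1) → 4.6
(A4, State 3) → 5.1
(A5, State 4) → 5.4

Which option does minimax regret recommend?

A2

Column bests: State 1=9.8, State 2=7.6, State 3=9.9, State 4=8.1, State 5=8.7.
A1 regrets: 5.2, 7.1, 0.0, 0.0, 5.4 → max 7.1
A2 regrets: 4.0, 0.0, 0.3, 3.4, 0.0 → max 4.0
A3 regrets: 9.5, 1.1, 5.3, 2.2, 3.6 → max 9.5
A4 regrets: 5.2, 2.6, 4.8, 7.9, 7.7 → max 7.9
A5 regrets: 9.2, 1.2, 1.6, 2.7, 7.4 → max 9.2
A6 regrets: 0.0, 3.9, 3.2, 6.0, 5.1 → max 6.0
Smallest max regret = 4.0 → A2.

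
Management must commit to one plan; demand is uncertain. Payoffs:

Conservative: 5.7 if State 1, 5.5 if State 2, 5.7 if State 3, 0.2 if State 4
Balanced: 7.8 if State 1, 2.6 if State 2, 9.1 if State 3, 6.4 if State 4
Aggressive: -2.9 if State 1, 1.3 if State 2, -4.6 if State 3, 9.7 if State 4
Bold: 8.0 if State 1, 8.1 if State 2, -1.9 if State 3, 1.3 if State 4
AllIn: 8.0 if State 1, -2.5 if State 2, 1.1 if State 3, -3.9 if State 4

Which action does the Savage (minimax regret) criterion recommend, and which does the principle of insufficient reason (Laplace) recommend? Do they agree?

minimax regret → Balanced; laplace → Balanced (agree)

Column bests: State 1=8.0, State 2=8.1, State 3=9.1, State 4=9.7.
Conservative regrets: 2.3, 2.6, 3.4, 9.5 → max 9.5
Balanced regrets: 0.2, 5.5, 0.0, 3.3 → max 5.5
Aggressive regrets: 10.9, 6.8, 13.7, 0.0 → max 13.7
Bold regrets: 0.0, 0.0, 11.0, 8.4 → max 11.0
AllIn regrets: 0.0, 10.6, 8.0, 13.6 → max 13.6
Smallest max regret = 5.5 → Balanced.
Row averages: Conservative=4.275, Balanced=6.475, Aggressive=0.875, Bold=3.875, AllIn=0.675
Highest average = 6.475 → Balanced.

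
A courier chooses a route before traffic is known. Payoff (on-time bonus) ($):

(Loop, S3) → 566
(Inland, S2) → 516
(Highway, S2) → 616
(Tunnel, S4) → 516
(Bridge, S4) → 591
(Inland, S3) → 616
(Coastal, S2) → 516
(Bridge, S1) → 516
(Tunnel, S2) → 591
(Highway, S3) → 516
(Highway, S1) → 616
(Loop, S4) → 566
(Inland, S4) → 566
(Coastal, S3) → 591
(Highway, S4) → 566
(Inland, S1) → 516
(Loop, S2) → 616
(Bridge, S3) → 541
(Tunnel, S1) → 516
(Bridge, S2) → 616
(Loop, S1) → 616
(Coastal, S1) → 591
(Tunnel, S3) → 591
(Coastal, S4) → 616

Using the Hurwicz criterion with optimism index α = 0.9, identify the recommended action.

Loop

Loop: 0.9·616 + 0.1·566 = 611
Inland: 0.9·616 + 0.1·516 = 606
Tunnel: 0.9·591 + 0.1·516 = 583.5
Coastal: 0.9·616 + 0.1·516 = 606
Highway: 0.9·616 + 0.1·516 = 606
Bridge: 0.9·616 + 0.1·516 = 606
Highest Hurwicz score = 611 → Loop.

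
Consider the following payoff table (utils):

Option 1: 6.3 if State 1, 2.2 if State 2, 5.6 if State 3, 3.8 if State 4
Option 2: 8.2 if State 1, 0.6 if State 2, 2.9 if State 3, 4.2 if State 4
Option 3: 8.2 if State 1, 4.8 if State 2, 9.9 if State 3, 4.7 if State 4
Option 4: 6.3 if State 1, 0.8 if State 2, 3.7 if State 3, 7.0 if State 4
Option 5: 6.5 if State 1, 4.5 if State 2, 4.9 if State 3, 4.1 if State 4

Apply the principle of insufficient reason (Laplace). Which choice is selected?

Row averages: Option 1=4.475, Option 2=3.975, Option 3=6.9, Option 4=4.45, Option 5=5
Highest average = 6.9 → Option 3.

Option 3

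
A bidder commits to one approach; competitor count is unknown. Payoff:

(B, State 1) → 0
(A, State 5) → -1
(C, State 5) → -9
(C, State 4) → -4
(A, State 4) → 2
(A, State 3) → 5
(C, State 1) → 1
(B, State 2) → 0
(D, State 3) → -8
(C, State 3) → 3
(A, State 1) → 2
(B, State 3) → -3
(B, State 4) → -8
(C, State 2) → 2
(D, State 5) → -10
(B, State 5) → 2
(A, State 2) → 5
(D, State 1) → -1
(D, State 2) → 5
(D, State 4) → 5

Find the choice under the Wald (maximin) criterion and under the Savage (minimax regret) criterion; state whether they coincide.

maximin → A; minimax regret → A (agree)

Row minima: A=-1, B=-8, C=-9, D=-10
Best worst-case = -1 → A.
Column bests: State 1=2, State 2=5, State 3=5, State 4=5, State 5=2.
A regrets: 0, 0, 0, 3, 3 → max 3
B regrets: 2, 5, 8, 13, 0 → max 13
C regrets: 1, 3, 2, 9, 11 → max 11
D regrets: 3, 0, 13, 0, 12 → max 13
Smallest max regret = 3 → A.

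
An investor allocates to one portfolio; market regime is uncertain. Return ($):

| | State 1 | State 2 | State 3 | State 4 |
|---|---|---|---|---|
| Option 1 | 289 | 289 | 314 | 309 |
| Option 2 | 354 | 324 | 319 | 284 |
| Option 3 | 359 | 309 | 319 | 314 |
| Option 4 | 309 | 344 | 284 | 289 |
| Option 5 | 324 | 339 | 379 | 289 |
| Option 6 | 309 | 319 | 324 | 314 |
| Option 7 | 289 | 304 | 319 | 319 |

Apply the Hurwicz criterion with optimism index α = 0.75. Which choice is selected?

Option 5

Option 1: 0.75·314 + 0.25·289 = 307.75
Option 2: 0.75·354 + 0.25·284 = 336.5
Option 3: 0.75·359 + 0.25·309 = 346.5
Option 4: 0.75·344 + 0.25·284 = 329
Option 5: 0.75·379 + 0.25·289 = 356.5
Option 6: 0.75·324 + 0.25·309 = 320.25
Option 7: 0.75·319 + 0.25·289 = 311.5
Highest Hurwicz score = 356.5 → Option 5.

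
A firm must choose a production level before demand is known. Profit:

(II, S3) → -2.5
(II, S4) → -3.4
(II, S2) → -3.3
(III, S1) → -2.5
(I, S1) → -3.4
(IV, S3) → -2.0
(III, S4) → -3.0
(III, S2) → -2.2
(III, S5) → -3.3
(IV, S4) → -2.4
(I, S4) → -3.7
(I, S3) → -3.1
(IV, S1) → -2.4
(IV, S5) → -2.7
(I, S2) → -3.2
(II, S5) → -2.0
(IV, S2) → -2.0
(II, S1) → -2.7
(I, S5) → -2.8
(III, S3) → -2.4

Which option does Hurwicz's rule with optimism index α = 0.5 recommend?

I: 0.5·(-2.8) + 0.5·(-3.7) = -3.25
II: 0.5·(-2.0) + 0.5·(-3.4) = -2.7
III: 0.5·(-2.2) + 0.5·(-3.3) = -2.75
IV: 0.5·(-2.0) + 0.5·(-2.7) = -2.35
Highest Hurwicz score = -2.35 → IV.

IV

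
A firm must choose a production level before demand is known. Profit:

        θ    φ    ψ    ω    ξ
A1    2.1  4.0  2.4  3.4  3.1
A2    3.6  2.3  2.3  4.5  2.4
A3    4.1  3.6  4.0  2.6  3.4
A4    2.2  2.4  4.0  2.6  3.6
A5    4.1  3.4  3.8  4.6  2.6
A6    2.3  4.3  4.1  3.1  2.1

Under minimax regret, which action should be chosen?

A5

Column bests: θ=4.1, φ=4.3, ψ=4.1, ω=4.6, ξ=3.6.
A1 regrets: 2.0, 0.3, 1.7, 1.2, 0.5 → max 2.0
A2 regrets: 0.5, 2.0, 1.8, 0.1, 1.2 → max 2.0
A3 regrets: 0.0, 0.7, 0.1, 2.0, 0.2 → max 2.0
A4 regrets: 1.9, 1.9, 0.1, 2.0, 0.0 → max 2.0
A5 regrets: 0.0, 0.9, 0.3, 0.0, 1.0 → max 1.0
A6 regrets: 1.8, 0.0, 0.0, 1.5, 1.5 → max 1.8
Smallest max regret = 1.0 → A5.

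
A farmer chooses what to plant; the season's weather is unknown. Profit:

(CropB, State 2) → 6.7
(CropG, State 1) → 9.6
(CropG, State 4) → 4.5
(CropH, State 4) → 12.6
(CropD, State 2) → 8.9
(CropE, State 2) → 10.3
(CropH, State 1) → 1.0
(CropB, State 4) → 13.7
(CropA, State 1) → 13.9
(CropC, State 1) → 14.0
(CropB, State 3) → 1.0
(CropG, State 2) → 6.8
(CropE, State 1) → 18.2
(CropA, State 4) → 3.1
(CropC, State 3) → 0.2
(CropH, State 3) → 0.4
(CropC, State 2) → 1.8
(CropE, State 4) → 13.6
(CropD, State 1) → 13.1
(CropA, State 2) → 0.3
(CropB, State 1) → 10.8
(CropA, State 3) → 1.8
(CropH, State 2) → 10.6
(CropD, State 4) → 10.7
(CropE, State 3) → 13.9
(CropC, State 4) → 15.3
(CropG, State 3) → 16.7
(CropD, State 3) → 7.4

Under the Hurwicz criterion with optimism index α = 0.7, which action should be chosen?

CropC: 0.7·15.3 + 0.3·0.2 = 10.77
CropH: 0.7·12.6 + 0.3·0.4 = 8.94
CropD: 0.7·13.1 + 0.3·7.4 = 11.39
CropG: 0.7·16.7 + 0.3·4.5 = 13.04
CropB: 0.7·13.7 + 0.3·1.0 = 9.89
CropE: 0.7·18.2 + 0.3·10.3 = 15.83
CropA: 0.7·13.9 + 0.3·0.3 = 9.82
Highest Hurwicz score = 15.83 → CropE.

CropE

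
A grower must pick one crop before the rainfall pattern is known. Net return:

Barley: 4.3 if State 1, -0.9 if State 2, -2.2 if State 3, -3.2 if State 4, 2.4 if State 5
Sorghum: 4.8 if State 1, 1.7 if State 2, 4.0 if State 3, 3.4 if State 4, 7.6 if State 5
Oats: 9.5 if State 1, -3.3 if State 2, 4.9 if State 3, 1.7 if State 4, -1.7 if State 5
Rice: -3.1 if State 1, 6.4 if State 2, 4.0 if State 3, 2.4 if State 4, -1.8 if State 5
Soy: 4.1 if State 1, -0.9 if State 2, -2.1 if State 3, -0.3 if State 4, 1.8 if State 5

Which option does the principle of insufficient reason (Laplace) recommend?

Sorghum

Row averages: Barley=0.08, Sorghum=4.3, Oats=2.22, Rice=1.58, Soy=0.52
Highest average = 4.3 → Sorghum.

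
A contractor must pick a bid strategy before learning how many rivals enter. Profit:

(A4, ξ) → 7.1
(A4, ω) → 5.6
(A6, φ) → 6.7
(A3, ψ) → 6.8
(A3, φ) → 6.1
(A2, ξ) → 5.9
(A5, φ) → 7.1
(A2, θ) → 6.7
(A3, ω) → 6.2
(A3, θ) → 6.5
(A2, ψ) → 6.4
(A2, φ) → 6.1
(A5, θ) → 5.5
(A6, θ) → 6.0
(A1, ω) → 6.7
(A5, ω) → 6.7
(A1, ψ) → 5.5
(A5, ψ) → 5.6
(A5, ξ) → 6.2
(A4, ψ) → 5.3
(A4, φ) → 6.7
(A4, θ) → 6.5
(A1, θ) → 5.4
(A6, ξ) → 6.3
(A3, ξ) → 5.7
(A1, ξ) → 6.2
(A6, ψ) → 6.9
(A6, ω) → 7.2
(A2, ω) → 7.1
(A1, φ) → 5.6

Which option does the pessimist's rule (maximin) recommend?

A6

Row minima: A1=5.4, A2=5.9, A3=5.7, A4=5.3, A5=5.5, A6=6.0
Best worst-case = 6.0 → A6.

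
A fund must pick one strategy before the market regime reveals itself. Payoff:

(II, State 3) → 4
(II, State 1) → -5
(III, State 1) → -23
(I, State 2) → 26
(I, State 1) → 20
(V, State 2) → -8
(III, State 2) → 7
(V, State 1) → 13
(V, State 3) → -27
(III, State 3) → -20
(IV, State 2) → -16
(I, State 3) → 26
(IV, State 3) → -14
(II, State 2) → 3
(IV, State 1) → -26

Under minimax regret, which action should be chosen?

I

Column bests: State 1=20, State 2=26, State 3=26.
I regrets: 0, 0, 0 → max 0
II regrets: 25, 23, 22 → max 25
III regrets: 43, 19, 46 → max 46
IV regrets: 46, 42, 40 → max 46
V regrets: 7, 34, 53 → max 53
Smallest max regret = 0 → I.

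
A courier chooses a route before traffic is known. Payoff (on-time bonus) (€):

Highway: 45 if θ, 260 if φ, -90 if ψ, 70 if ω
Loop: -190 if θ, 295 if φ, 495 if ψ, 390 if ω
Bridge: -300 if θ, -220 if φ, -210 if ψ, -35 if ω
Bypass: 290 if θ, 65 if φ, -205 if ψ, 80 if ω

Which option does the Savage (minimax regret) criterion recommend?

Column bests: θ=290, φ=295, ψ=495, ω=390.
Highway regrets: 245, 35, 585, 320 → max 585
Loop regrets: 480, 0, 0, 0 → max 480
Bridge regrets: 590, 515, 705, 425 → max 705
Bypass regrets: 0, 230, 700, 310 → max 700
Smallest max regret = 480 → Loop.

Loop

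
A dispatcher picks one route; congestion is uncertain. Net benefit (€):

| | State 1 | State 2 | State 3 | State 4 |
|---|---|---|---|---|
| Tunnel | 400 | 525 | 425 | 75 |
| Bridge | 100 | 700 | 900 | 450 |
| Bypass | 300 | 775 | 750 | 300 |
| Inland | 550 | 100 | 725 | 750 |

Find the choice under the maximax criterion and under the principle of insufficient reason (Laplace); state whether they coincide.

Row maxima: Tunnel=525, Bridge=900, Bypass=775, Inland=750
Best best-case = 900 → Bridge.
Row averages: Tunnel=356.25, Bridge=537.5, Bypass=531.25, Inland=531.25
Highest average = 537.5 → Bridge.

maximax → Bridge; laplace → Bridge (agree)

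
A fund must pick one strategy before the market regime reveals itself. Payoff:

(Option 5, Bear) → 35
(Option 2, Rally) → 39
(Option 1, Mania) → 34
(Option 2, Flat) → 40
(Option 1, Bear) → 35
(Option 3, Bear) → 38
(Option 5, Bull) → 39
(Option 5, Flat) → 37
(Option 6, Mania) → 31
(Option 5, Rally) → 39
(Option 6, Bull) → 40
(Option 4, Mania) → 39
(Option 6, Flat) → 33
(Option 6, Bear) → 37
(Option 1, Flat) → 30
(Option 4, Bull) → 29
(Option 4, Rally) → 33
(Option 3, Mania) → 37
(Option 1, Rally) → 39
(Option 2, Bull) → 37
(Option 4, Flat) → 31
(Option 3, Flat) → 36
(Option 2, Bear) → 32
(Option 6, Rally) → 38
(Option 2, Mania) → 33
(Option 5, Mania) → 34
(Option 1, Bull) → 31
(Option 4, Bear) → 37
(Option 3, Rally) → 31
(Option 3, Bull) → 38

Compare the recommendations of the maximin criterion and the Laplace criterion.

maximin → Option 5; laplace → Option 5 (agree)

Row minima: Option 1=30, Option 2=32, Option 3=31, Option 4=29, Option 5=34, Option 6=31
Best worst-case = 34 → Option 5.
Row averages: Option 1=33.8, Option 2=36.2, Option 3=36, Option 4=33.8, Option 5=36.8, Option 6=35.8
Highest average = 36.8 → Option 5.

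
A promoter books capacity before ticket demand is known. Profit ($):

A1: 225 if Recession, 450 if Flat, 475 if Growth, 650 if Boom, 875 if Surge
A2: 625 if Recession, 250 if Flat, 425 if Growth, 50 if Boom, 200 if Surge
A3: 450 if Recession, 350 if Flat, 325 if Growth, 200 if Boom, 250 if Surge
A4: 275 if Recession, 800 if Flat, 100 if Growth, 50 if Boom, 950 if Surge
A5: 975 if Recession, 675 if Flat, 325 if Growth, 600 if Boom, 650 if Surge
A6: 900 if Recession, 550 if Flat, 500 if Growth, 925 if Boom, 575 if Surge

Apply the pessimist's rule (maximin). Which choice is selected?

A6

Row minima: A1=225, A2=50, A3=200, A4=50, A5=325, A6=500
Best worst-case = 500 → A6.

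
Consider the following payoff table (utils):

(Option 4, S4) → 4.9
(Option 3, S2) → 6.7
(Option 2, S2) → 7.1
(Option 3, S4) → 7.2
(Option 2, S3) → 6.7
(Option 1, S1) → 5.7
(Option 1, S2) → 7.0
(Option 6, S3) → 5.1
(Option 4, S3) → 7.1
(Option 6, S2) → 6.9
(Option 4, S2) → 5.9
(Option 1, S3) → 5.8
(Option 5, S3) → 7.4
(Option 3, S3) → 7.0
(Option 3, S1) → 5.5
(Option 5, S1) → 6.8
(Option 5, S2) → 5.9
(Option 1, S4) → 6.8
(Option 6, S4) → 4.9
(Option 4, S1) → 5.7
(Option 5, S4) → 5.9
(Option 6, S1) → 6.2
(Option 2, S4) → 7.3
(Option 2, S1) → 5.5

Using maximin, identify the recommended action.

Option 5

Row minima: Option 1=5.7, Option 2=5.5, Option 3=5.5, Option 4=4.9, Option 5=5.9, Option 6=4.9
Best worst-case = 5.9 → Option 5.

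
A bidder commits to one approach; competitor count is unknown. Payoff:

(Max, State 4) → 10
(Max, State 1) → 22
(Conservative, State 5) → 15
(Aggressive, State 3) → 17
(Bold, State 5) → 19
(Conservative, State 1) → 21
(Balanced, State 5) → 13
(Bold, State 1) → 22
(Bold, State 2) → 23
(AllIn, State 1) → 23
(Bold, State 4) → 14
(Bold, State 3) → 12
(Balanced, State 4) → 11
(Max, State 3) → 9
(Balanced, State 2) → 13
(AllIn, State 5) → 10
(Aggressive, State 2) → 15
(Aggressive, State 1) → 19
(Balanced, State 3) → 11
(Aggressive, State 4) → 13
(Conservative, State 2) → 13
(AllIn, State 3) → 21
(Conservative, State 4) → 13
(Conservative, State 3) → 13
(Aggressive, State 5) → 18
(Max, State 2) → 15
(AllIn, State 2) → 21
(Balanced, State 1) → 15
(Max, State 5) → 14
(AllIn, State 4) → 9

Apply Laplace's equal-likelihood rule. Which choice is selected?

Row averages: Conservative=15, Balanced=12.6, Aggressive=16.4, Bold=18, AllIn=16.8, Max=14
Highest average = 18 → Bold.

Bold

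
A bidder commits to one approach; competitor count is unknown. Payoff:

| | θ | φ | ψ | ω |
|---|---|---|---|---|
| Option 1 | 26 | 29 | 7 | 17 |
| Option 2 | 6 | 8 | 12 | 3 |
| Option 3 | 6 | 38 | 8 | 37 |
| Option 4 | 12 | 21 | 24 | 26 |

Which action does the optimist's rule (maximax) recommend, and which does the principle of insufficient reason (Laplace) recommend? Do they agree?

maximax → Option 3; laplace → Option 3 (agree)

Row maxima: Option 1=29, Option 2=12, Option 3=38, Option 4=26
Best best-case = 38 → Option 3.
Row averages: Option 1=19.75, Option 2=7.25, Option 3=22.25, Option 4=20.75
Highest average = 22.25 → Option 3.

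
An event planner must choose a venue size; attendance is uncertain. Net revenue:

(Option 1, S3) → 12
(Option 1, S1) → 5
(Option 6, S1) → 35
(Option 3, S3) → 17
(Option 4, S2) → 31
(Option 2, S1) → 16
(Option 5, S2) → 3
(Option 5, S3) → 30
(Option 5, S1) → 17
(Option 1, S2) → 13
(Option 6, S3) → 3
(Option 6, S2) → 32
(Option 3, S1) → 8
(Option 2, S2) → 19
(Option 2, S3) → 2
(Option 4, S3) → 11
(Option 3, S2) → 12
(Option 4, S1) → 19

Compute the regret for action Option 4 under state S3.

Best payoff under S3 is 30.
Regret = 30 − 11 = 19.

19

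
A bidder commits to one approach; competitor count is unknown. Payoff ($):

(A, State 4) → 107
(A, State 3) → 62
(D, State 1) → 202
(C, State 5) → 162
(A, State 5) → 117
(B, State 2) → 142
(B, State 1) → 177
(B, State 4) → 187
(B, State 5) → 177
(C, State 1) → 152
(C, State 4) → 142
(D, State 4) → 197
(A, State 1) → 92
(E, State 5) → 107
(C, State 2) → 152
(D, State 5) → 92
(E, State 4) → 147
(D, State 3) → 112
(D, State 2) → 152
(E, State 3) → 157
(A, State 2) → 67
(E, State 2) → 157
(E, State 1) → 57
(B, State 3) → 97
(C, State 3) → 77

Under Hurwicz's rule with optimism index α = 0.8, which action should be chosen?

A: 0.8·117 + 0.2·62 = 106
B: 0.8·187 + 0.2·97 = 169
C: 0.8·162 + 0.2·77 = 145
D: 0.8·202 + 0.2·92 = 180
E: 0.8·157 + 0.2·57 = 137
Highest Hurwicz score = 180 → D.

D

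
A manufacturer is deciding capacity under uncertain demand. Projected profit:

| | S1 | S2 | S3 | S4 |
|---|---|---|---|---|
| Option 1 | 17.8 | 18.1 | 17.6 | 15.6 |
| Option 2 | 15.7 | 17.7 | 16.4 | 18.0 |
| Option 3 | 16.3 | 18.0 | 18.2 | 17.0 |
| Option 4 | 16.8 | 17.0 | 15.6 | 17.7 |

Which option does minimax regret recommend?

Column bests: S1=17.8, S2=18.1, S3=18.2, S4=18.0.
Option 1 regrets: 0.0, 0.0, 0.6, 2.4 → max 2.4
Option 2 regrets: 2.1, 0.4, 1.8, 0.0 → max 2.1
Option 3 regrets: 1.5, 0.1, 0.0, 1.0 → max 1.5
Option 4 regrets: 1.0, 1.1, 2.6, 0.3 → max 2.6
Smallest max regret = 1.5 → Option 3.

Option 3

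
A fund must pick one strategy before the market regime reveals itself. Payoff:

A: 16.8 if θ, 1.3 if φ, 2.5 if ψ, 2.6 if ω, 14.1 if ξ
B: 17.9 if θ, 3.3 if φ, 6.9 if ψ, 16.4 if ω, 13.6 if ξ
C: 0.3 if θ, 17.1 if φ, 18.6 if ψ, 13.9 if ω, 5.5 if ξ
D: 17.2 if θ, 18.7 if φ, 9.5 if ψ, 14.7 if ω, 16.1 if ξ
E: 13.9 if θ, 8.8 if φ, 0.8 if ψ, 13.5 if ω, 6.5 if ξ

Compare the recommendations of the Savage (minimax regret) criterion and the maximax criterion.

Column bests: θ=17.9, φ=18.7, ψ=18.6, ω=16.4, ξ=16.1.
A regrets: 1.1, 17.4, 16.1, 13.8, 2.0 → max 17.4
B regrets: 0.0, 15.4, 11.7, 0.0, 2.5 → max 15.4
C regrets: 17.6, 1.6, 0.0, 2.5, 10.6 → max 17.6
D regrets: 0.7, 0.0, 9.1, 1.7, 0.0 → max 9.1
E regrets: 4.0, 9.9, 17.8, 2.9, 9.6 → max 17.8
Smallest max regret = 9.1 → D.
Row maxima: A=16.8, B=17.9, C=18.6, D=18.7, E=13.9
Best best-case = 18.7 → D.

minimax regret → D; maximax → D (agree)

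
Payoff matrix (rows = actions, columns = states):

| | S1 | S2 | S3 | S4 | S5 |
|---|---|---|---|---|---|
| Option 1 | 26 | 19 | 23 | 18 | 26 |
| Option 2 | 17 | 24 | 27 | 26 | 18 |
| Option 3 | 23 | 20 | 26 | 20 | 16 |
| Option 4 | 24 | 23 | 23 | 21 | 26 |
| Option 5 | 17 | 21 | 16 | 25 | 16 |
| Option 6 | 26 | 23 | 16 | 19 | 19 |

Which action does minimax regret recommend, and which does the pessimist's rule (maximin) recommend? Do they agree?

minimax regret → Option 4; maximin → Option 4 (agree)

Column bests: S1=26, S2=24, S3=27, S4=26, S5=26.
Option 1 regrets: 0, 5, 4, 8, 0 → max 8
Option 2 regrets: 9, 0, 0, 0, 8 → max 9
Option 3 regrets: 3, 4, 1, 6, 10 → max 10
Option 4 regrets: 2, 1, 4, 5, 0 → max 5
Option 5 regrets: 9, 3, 11, 1, 10 → max 11
Option 6 regrets: 0, 1, 11, 7, 7 → max 11
Smallest max regret = 5 → Option 4.
Row minima: Option 1=18, Option 2=17, Option 3=16, Option 4=21, Option 5=16, Option 6=16
Best worst-case = 21 → Option 4.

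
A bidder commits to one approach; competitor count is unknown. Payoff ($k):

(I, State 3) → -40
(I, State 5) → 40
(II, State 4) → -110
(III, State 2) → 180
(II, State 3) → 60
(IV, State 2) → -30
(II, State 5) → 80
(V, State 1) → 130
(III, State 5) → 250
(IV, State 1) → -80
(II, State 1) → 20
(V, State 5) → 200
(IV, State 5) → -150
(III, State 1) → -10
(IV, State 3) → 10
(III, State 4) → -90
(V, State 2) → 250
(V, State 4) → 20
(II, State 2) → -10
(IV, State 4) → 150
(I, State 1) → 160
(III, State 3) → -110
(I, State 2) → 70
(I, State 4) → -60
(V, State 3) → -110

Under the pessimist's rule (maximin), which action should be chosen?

Row minima: I=-60, II=-110, III=-110, IV=-150, V=-110
Best worst-case = -60 → I.

I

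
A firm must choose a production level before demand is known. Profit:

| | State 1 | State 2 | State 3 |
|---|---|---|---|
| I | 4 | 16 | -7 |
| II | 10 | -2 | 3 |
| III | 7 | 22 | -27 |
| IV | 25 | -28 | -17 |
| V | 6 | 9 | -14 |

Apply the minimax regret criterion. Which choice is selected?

V

Column bests: State 1=25, State 2=22, State 3=3.
I regrets: 21, 6, 10 → max 21
II regrets: 15, 24, 0 → max 24
III regrets: 18, 0, 30 → max 30
IV regrets: 0, 50, 20 → max 50
V regrets: 19, 13, 17 → max 19
Smallest max regret = 19 → V.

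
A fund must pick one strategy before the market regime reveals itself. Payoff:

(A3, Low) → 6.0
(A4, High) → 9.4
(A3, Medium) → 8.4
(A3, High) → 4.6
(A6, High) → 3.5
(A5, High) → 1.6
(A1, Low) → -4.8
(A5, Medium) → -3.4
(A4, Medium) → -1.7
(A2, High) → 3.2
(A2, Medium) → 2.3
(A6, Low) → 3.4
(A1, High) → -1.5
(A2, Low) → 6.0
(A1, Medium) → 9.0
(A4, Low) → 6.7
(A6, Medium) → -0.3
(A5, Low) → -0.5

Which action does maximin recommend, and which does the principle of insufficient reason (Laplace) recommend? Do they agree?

maximin → A3; laplace → A3 (agree)

Row minima: A1=-4.8, A2=2.3, A3=4.6, A4=-1.7, A5=-3.4, A6=-0.3
Best worst-case = 4.6 → A3.
Row averages: A1=0.9, A2=23/6, A3=19/3, A4=4.8, A5=-23/30, A6=2.2
Highest average = 19/3 → A3.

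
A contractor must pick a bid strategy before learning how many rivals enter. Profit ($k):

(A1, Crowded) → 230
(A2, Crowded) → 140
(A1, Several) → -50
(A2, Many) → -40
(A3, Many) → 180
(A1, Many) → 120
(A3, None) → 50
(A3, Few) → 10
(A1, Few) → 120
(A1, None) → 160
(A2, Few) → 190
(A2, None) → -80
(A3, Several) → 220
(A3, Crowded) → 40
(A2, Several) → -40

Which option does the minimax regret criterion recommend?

A3

Column bests: None=160, Few=190, Several=220, Many=180, Crowded=230.
A1 regrets: 0, 70, 270, 60, 0 → max 270
A2 regrets: 240, 0, 260, 220, 90 → max 260
A3 regrets: 110, 180, 0, 0, 190 → max 190
Smallest max regret = 190 → A3.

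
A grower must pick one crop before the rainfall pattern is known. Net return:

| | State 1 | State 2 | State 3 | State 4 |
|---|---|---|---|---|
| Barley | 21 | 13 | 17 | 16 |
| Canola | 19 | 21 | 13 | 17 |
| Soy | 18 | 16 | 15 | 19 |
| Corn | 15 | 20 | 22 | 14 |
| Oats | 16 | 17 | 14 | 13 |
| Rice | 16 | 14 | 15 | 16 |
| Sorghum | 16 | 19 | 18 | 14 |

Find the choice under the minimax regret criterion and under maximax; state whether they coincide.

Column bests: State 1=21, State 2=21, State 3=22, State 4=19.
Barley regrets: 0, 8, 5, 3 → max 8
Canola regrets: 2, 0, 9, 2 → max 9
Soy regrets: 3, 5, 7, 0 → max 7
Corn regrets: 6, 1, 0, 5 → max 6
Oats regrets: 5, 4, 8, 6 → max 8
Rice regrets: 5, 7, 7, 3 → max 7
Sorghum regrets: 5, 2, 4, 5 → max 5
Smallest max regret = 5 → Sorghum.
Row maxima: Barley=21, Canola=21, Soy=19, Corn=22, Oats=17, Rice=16, Sorghum=19
Best best-case = 22 → Corn.

minimax regret → Sorghum; maximax → Corn (disagree)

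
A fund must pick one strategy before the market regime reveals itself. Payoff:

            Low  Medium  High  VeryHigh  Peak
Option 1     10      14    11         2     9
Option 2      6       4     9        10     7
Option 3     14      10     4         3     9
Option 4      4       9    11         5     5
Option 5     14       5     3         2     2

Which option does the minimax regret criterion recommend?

Option 3

Column bests: Low=14, Medium=14, High=11, VeryHigh=10, Peak=9.
Option 1 regrets: 4, 0, 0, 8, 0 → max 8
Option 2 regrets: 8, 10, 2, 0, 2 → max 10
Option 3 regrets: 0, 4, 7, 7, 0 → max 7
Option 4 regrets: 10, 5, 0, 5, 4 → max 10
Option 5 regrets: 0, 9, 8, 8, 7 → max 9
Smallest max regret = 7 → Option 3.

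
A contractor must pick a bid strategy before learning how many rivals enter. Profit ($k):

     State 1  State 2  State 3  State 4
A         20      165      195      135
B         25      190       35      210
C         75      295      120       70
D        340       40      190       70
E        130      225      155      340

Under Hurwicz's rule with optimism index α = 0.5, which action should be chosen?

E

A: 0.5·195 + 0.5·20 = 107.5
B: 0.5·210 + 0.5·25 = 117.5
C: 0.5·295 + 0.5·70 = 182.5
D: 0.5·340 + 0.5·40 = 190
E: 0.5·340 + 0.5·130 = 235
Highest Hurwicz score = 235 → E.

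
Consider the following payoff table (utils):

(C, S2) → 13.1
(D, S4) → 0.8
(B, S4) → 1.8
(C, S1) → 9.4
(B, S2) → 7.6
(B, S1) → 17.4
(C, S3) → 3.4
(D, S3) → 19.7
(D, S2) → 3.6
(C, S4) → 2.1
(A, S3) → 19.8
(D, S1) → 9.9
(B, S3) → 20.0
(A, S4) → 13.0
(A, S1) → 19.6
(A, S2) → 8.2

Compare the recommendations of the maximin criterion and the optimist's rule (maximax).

maximin → A; maximax → B (disagree)

Row minima: A=8.2, B=1.8, C=2.1, D=0.8
Best worst-case = 8.2 → A.
Row maxima: A=19.8, B=20.0, C=13.1, D=19.7
Best best-case = 20.0 → B.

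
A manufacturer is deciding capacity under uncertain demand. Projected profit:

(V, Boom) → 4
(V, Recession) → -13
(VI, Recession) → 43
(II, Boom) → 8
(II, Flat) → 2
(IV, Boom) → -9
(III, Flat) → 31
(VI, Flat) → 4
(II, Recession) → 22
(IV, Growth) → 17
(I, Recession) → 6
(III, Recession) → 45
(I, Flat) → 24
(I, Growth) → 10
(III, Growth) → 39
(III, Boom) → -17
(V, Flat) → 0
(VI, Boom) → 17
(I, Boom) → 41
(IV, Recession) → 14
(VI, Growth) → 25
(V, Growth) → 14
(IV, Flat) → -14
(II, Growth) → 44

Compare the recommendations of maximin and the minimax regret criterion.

Row minima: I=6, II=2, III=-17, IV=-14, V=-13, VI=4
Best worst-case = 6 → I.
Column bests: Recession=45, Flat=31, Growth=44, Boom=41.
I regrets: 39, 7, 34, 0 → max 39
II regrets: 23, 29, 0, 33 → max 33
III regrets: 0, 0, 5, 58 → max 58
IV regrets: 31, 45, 27, 50 → max 50
V regrets: 58, 31, 30, 37 → max 58
VI regrets: 2, 27, 19, 24 → max 27
Smallest max regret = 27 → VI.

maximin → I; minimax regret → VI (disagree)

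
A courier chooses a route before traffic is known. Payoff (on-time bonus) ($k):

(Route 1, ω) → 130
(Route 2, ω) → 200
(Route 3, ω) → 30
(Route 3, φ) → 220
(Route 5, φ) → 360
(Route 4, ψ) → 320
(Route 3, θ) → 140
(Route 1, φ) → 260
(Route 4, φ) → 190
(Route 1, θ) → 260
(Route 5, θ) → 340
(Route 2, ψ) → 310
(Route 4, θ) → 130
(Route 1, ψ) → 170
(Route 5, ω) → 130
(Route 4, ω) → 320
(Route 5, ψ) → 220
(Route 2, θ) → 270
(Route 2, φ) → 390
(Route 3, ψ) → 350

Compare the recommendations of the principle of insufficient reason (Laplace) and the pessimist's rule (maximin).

Row averages: Route 1=205, Route 2=292.5, Route 3=185, Route 4=240, Route 5=262.5
Highest average = 292.5 → Route 2.
Row minima: Route 1=130, Route 2=200, Route 3=30, Route 4=130, Route 5=130
Best worst-case = 200 → Route 2.

laplace → Route 2; maximin → Route 2 (agree)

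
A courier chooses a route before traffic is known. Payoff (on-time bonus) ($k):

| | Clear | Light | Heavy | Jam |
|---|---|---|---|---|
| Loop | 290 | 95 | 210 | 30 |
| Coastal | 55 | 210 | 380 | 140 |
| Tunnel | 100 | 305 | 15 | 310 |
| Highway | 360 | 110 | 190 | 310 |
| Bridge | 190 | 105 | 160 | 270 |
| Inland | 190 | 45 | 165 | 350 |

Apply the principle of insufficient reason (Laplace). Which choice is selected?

Highway

Row averages: Loop=156.25, Coastal=196.25, Tunnel=182.5, Highway=242.5, Bridge=181.25, Inland=187.5
Highest average = 242.5 → Highway.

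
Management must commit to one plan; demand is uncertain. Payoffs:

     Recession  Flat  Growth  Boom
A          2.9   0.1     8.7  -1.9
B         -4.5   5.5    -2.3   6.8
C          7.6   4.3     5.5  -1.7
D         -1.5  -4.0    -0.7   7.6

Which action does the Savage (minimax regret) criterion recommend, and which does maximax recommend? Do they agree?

minimax regret → C; maximax → A (disagree)

Column bests: Recession=7.6, Flat=5.5, Growth=8.7, Boom=7.6.
A regrets: 4.7, 5.4, 0.0, 9.5 → max 9.5
B regrets: 12.1, 0.0, 11.0, 0.8 → max 12.1
C regrets: 0.0, 1.2, 3.2, 9.3 → max 9.3
D regrets: 9.1, 9.5, 9.4, 0.0 → max 9.5
Smallest max regret = 9.3 → C.
Row maxima: A=8.7, B=6.8, C=7.6, D=7.6
Best best-case = 8.7 → A.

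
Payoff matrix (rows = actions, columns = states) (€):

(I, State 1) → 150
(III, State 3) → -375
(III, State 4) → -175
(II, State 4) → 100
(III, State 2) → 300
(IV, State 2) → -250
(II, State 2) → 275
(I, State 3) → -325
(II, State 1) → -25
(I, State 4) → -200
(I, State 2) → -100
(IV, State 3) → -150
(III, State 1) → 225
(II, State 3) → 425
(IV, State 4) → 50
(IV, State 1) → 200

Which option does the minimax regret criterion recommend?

Column bests: State 1=225, State 2=300, State 3=425, State 4=100.
I regrets: 75, 400, 750, 300 → max 750
II regrets: 250, 25, 0, 0 → max 250
III regrets: 0, 0, 800, 275 → max 800
IV regrets: 25, 550, 575, 50 → max 575
Smallest max regret = 250 → II.

II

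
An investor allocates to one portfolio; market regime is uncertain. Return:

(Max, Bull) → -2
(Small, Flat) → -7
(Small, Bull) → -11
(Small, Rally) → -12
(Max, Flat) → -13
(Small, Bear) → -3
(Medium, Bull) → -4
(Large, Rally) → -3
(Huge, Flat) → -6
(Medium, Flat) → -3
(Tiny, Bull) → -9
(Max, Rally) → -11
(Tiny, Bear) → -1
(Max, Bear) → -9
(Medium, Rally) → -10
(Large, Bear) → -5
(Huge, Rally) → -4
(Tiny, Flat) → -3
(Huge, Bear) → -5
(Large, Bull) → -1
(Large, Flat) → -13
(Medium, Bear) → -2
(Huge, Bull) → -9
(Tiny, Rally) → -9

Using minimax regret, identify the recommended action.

Medium

Column bests: Bear=-1, Flat=-3, Bull=-1, Rally=-3.
Tiny regrets: 0, 0, 8, 6 → max 8
Small regrets: 2, 4, 10, 9 → max 10
Medium regrets: 1, 0, 3, 7 → max 7
Large regrets: 4, 10, 0, 0 → max 10
Huge regrets: 4, 3, 8, 1 → max 8
Max regrets: 8, 10, 1, 8 → max 10
Smallest max regret = 7 → Medium.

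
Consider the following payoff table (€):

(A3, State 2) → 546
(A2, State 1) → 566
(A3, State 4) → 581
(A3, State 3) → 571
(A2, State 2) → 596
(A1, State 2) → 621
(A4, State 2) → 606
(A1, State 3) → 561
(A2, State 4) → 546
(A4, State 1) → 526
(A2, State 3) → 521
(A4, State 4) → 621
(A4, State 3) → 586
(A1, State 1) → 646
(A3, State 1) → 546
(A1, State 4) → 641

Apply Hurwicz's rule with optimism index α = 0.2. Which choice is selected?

A1

A1: 0.2·646 + 0.8·561 = 578
A2: 0.2·596 + 0.8·521 = 536
A3: 0.2·581 + 0.8·546 = 553
A4: 0.2·621 + 0.8·526 = 545
Highest Hurwicz score = 578 → A1.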